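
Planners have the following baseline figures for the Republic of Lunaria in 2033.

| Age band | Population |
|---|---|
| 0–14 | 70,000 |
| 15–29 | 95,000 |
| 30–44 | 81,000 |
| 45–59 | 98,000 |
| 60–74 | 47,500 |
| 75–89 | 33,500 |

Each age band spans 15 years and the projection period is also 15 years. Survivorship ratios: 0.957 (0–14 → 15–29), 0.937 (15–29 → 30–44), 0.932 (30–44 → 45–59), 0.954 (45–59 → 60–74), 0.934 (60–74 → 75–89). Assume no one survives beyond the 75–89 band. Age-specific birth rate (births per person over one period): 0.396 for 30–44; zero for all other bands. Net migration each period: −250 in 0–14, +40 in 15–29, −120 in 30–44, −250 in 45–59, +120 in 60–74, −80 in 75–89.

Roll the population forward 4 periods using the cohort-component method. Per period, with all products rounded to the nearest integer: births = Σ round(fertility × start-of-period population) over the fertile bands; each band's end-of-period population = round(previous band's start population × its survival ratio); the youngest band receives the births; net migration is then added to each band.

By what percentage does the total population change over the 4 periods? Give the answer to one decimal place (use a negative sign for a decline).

(Bands numbered youngest = 1 to oldest = 6.)
After projecting period 1:
Births: 81000 × 0.396 = 32076
Band 2: 70000 × 0.957 = 66990
Band 3: 95000 × 0.937 = 89015
Band 4: 81000 × 0.932 = 75492
Band 5: 98000 × 0.954 = 93492
Band 6: 47500 × 0.934 = 44365
Net migration: Band 1 − 250 → 31826; Band 2 + 40 → 67030; Band 3 − 120 → 88895; Band 4 − 250 → 75242; Band 5 + 120 → 93612; Band 6 − 80 → 44285
Population now: 0–14=31826, 15–29=67030, 30–44=88895, 45–59=75242, 60–74=93612, 75–89=44285
After projecting period 2:
Births: 88895 × 0.396 = 35202
Band 2: 31826 × 0.957 = 30457
Band 3: 67030 × 0.937 = 62807
Band 4: 88895 × 0.932 = 82850
Band 5: 75242 × 0.954 = 71781
Band 6: 93612 × 0.934 = 87434
Net migration: Band 1 − 250 → 34952; Band 2 + 40 → 30497; Band 3 − 120 → 62687; Band 4 − 250 → 82600; Band 5 + 120 → 71901; Band 6 − 80 → 87354
Population now: 0–14=34952, 15–29=30497, 30–44=62687, 45–59=82600, 60–74=71901, 75–89=87354
After projecting period 3:
Births: 62687 × 0.396 = 24824
Band 2: 34952 × 0.957 = 33449
Band 3: 30497 × 0.937 = 28576
Band 4: 62687 × 0.932 = 58424
Band 5: 82600 × 0.954 = 78800
Band 6: 71901 × 0.934 = 67156
Net migration: Band 1 − 250 → 24574; Band 2 + 40 → 33489; Band 3 − 120 → 28456; Band 4 − 250 → 58174; Band 5 + 120 → 78920; Band 6 − 80 → 67076
Population now: 0–14=24574, 15–29=33489, 30–44=28456, 45–59=58174, 60–74=78920, 75–89=67076
After projecting period 4:
Births: 28456 × 0.396 = 11269
Band 2: 24574 × 0.957 = 23517
Band 3: 33489 × 0.937 = 31379
Band 4: 28456 × 0.932 = 26521
Band 5: 58174 × 0.954 = 55498
Band 6: 78920 × 0.934 = 73711
Net migration: Band 1 − 250 → 11019; Band 2 + 40 → 23557; Band 3 − 120 → 31259; Band 4 − 250 → 26271; Band 5 + 120 → 55618; Band 6 − 80 → 73631
Population now: 0–14=11019, 15–29=23557, 30–44=31259, 45–59=26271, 60–74=55618, 75–89=73631
Total: 425000 → 221355; change = -203645; percentage change = -47.9%

-47.9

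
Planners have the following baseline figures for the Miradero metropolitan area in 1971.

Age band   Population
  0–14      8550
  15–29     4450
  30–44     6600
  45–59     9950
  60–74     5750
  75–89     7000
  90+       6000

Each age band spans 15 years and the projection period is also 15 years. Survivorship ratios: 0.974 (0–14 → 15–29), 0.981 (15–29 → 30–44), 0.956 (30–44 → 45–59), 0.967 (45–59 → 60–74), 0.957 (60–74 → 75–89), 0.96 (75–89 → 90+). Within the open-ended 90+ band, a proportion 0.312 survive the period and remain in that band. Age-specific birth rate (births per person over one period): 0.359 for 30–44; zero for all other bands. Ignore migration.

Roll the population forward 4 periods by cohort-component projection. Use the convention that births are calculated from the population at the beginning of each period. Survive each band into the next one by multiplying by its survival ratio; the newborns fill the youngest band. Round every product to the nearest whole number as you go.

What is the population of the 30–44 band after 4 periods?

1497

Let group 1 be 0–14 through group 7 = 90+.
— Period 1 —
Births: 6600 × 0.359 = 2369
Group 2: 8550 × 0.974 = 8328
Group 3: 4450 × 0.981 = 4365
Group 4: 6600 × 0.956 = 6310
Group 5: 9950 × 0.967 = 9622
Group 6: 5750 × 0.957 = 5503
Group 7: 7000 × 0.96 + 6000 × 0.312 = 6720 + 1872 = 8592
Population now: 0–14=2369, 15–29=8328, 30–44=4365, 45–59=6310, 60–74=9622, 75–89=5503, 90+=8592
— Period 2 —
Births: 4365 × 0.359 = 1567
Group 2: 2369 × 0.974 = 2307
Group 3: 8328 × 0.981 = 8170
Group 4: 4365 × 0.956 = 4173
Group 5: 6310 × 0.967 = 6102
Group 6: 9622 × 0.957 = 9208
Group 7: 5503 × 0.96 + 8592 × 0.312 = 5283 + 2681 = 7964
Population now: 0–14=1567, 15–29=2307, 30–44=8170, 45–59=4173, 60–74=6102, 75–89=9208, 90+=7964
— Period 3 —
Births: 8170 × 0.359 = 2933
Group 2: 1567 × 0.974 = 1526
Group 3: 2307 × 0.981 = 2263
Group 4: 8170 × 0.956 = 7811
Group 5: 4173 × 0.967 = 4035
Group 6: 6102 × 0.957 = 5840
Group 7: 9208 × 0.96 + 7964 × 0.312 = 8840 + 2485 = 11325
Population now: 0–14=2933, 15–29=1526, 30–44=2263, 45–59=7811, 60–74=4035, 75–89=5840, 90+=11325
— Period 4 —
Births: 2263 × 0.359 = 812
Group 2: 2933 × 0.974 = 2857
Group 3: 1526 × 0.981 = 1497
Group 4: 2263 × 0.956 = 2163
Group 5: 7811 × 0.967 = 7553
Group 6: 4035 × 0.957 = 3861
Group 7: 5840 × 0.96 + 11325 × 0.312 = 5606 + 3533 = 9139
Population now: 0–14=812, 15–29=2857, 30–44=1497, 45–59=2163, 60–74=7553, 75–89=3861, 90+=9139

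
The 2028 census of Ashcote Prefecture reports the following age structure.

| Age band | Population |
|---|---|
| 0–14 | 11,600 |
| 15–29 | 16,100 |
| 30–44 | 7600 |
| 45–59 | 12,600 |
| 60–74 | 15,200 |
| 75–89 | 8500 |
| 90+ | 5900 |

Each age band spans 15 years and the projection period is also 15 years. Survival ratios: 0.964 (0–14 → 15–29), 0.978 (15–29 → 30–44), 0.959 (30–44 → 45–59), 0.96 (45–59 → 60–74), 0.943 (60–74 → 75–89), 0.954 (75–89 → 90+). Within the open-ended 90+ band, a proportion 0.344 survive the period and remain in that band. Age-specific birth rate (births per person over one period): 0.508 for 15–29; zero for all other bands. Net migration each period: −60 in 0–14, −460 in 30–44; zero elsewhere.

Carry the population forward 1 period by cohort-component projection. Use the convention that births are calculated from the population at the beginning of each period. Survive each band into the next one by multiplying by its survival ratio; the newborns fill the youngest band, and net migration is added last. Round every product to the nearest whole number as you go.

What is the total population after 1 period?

78444

Period 1:
Births: 16100 * 0.508 = 8179
15–29: 11600 * 0.964 = 11182
30–44: 16100 * 0.978 = 15746
45–59: 7600 * 0.959 = 7288
60–74: 12600 * 0.96 = 12096
75–89: 15200 * 0.943 = 14334
90+: 8500 * 0.954 + 5900 * 0.344 = 8109 + 2030 = 10139
Net migration: 0–14 − 60 → 8119; 30–44 − 460 → 15286
Giving 8119 / 11182 / 15286 / 7288 / 12096 / 14334 / 10139.
Total after period 1: 8119 + 11182 + 15286 + 7288 + 12096 + 14334 + 10139 = 78444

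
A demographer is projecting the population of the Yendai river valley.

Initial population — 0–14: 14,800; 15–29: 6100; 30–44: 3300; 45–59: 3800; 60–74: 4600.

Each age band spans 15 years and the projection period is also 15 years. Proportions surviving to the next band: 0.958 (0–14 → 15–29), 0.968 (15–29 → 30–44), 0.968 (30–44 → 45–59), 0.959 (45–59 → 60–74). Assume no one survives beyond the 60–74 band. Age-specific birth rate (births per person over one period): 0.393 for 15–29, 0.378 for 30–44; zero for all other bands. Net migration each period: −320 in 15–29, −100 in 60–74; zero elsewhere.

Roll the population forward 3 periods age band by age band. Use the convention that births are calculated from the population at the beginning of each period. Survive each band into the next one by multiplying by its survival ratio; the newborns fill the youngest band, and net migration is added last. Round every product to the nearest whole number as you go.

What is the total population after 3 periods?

34791

Period 1.
Births: 6100 * 0.393 = 2397  |  3300 * 0.378 = 1247 → total 3644
15–29: 14800 * 0.958 = 14178
30–44: 6100 * 0.968 = 5905
45–59: 3300 * 0.968 = 3194
60–74: 3800 * 0.959 = 3644
Net migration: 15–29 − 320 → 13858; 60–74 − 100 → 3544
Population now: 0–14=3644, 15–29=13858, 30–44=5905, 45–59=3194, 60–74=3544
Period 2.
Births: 13858 * 0.393 = 5446  |  5905 * 0.378 = 2232 → total 7678
15–29: 3644 * 0.958 = 3491
30–44: 13858 * 0.968 = 13415
45–59: 5905 * 0.968 = 5716
60–74: 3194 * 0.959 = 3063
Net migration: 15–29 − 320 → 3171; 60–74 − 100 → 2963
Population now: 0–14=7678, 15–29=3171, 30–44=13415, 45–59=5716, 60–74=2963
Period 3.
Births: 3171 * 0.393 = 1246  |  13415 * 0.378 = 5071 → total 6317
15–29: 7678 * 0.958 = 7356
30–44: 3171 * 0.968 = 3070
45–59: 13415 * 0.968 = 12986
60–74: 5716 * 0.959 = 5482
Net migration: 15–29 − 320 → 7036; 60–74 − 100 → 5382
Population now: 0–14=6317, 15–29=7036, 30–44=3070, 45–59=12986, 60–74=5382
Total after period 3: 6317 + 7036 + 3070 + 12986 + 5382 = 34791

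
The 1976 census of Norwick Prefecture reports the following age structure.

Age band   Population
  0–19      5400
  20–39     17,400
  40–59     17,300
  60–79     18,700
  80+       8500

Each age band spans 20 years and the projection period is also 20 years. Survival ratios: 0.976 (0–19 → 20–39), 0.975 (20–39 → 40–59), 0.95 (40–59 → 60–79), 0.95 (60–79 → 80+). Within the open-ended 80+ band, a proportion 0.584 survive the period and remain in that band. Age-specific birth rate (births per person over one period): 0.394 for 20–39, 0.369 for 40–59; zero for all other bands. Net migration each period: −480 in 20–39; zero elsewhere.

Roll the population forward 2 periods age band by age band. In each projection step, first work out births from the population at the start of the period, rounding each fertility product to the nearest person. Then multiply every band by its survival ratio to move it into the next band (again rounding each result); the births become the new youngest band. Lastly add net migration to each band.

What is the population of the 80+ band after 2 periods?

28887

[period 1]
Births: 17400 × 0.394 = 6856, 17300 × 0.369 = 6384 → 13240
20–39: 5400 × 0.976 = 5270
40–59: 17400 × 0.975 = 16965
60–79: 17300 × 0.95 = 16435
80+: 18700 × 0.95 + 8500 × 0.584 = 17765 + 4964 = 22729
Net migration: 20–39 − 480 → 4790
End of period: [13240, 4790, 16965, 16435, 22729]
[period 2]
Births: 4790 × 0.394 = 1887, 16965 × 0.369 = 6260 → 8147
20–39: 13240 × 0.976 = 12922
40–59: 4790 × 0.975 = 4670
60–79: 16965 × 0.95 = 16117
80+: 16435 × 0.95 + 22729 × 0.584 = 15613 + 13274 = 28887
Net migration: 20–39 − 480 → 12442
End of period: [8147, 12442, 4670, 16117, 28887]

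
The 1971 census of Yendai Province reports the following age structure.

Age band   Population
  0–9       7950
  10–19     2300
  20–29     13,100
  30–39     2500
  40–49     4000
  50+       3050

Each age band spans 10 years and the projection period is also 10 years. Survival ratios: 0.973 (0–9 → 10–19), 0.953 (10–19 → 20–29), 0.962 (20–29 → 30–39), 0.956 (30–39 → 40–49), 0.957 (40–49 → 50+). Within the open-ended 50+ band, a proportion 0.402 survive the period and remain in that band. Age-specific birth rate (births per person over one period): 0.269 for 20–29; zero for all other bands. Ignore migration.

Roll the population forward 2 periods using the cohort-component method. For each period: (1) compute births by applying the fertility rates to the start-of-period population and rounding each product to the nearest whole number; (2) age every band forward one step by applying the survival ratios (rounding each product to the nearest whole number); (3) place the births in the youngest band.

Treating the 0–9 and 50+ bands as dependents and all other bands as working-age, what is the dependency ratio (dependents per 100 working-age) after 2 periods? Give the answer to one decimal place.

Let band 1 be 0–9 through band 6 = 50+.
After projecting period 1:
Births: 13100 × 0.269 = 3524
Band 2: 7950 × 0.973 = 7735
Band 3: 2300 × 0.953 = 2192
Band 4: 13100 × 0.962 = 12602
Band 5: 2500 × 0.956 = 2390
Band 6: 4000 × 0.957 + 3050 × 0.402 = 3828 + 1226 = 5054
Population now: 0–9=3524, 10–19=7735, 20–29=2192, 30–39=12602, 40–49=2390, 50+=5054
After projecting period 2:
Births: 2192 × 0.269 = 590
Band 2: 3524 × 0.973 = 3429
Band 3: 7735 × 0.953 = 7371
Band 4: 2192 × 0.962 = 2109
Band 5: 12602 × 0.956 = 12048
Band 6: 2390 × 0.957 + 5054 × 0.402 = 2287 + 2032 = 4319
Population now: 0–9=590, 10–19=3429, 20–29=7371, 30–39=2109, 40–49=12048, 50+=4319
Dependents (band 0–9 + band 50+) = 590 + 4319 = 4909; working-age = 24957; ratio = 4909/24957 × 100 = 19.7

19.7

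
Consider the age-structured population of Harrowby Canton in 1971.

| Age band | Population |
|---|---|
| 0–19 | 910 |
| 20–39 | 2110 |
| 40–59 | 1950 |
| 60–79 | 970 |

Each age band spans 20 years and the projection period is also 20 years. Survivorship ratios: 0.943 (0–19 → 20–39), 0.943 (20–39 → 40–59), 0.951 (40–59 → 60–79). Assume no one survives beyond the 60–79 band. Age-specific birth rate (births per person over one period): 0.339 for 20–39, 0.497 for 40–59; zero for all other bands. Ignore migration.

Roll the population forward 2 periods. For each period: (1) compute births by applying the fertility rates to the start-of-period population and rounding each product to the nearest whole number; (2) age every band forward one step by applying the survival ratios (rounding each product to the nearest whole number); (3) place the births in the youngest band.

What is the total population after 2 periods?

5569

Call the bands 1 to 4, youngest first.
— Period 1 —
Births: 2110 * 0.339 = 715, 1950 * 0.497 = 969 → 1684
Band 2: 910 * 0.943 = 858
Band 3: 2110 * 0.943 = 1990
Band 4: 1950 * 0.951 = 1854
End of period: [1684, 858, 1990, 1854]
— Period 2 —
Births: 858 * 0.339 = 291, 1990 * 0.497 = 989 → 1280
Band 2: 1684 * 0.943 = 1588
Band 3: 858 * 0.943 = 809
Band 4: 1990 * 0.951 = 1892
End of period: [1280, 1588, 809, 1892]
Total after period 2: 1280 + 1588 + 809 + 1892 = 5569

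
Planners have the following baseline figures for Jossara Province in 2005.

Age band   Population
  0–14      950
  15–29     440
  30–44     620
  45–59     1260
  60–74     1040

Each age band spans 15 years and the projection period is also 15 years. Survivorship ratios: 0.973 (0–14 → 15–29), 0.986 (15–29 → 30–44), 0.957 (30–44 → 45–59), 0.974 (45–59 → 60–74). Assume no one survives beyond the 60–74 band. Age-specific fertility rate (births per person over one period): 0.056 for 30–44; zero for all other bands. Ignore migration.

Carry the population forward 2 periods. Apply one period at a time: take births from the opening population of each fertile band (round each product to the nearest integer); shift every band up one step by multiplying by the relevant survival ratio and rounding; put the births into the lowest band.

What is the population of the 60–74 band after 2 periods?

— Period 1 —
Births: 620 * 0.056 = 35
15–29: 950 * 0.973 = 924
30–44: 440 * 0.986 = 434
45–59: 620 * 0.957 = 593
60–74: 1260 * 0.974 = 1227
Giving 35 / 924 / 434 / 593 / 1227.
— Period 2 —
Births: 434 * 0.056 = 24
15–29: 35 * 0.973 = 34
30–44: 924 * 0.986 = 911
45–59: 434 * 0.957 = 415
60–74: 593 * 0.974 = 578
Giving 24 / 34 / 911 / 415 / 578.

578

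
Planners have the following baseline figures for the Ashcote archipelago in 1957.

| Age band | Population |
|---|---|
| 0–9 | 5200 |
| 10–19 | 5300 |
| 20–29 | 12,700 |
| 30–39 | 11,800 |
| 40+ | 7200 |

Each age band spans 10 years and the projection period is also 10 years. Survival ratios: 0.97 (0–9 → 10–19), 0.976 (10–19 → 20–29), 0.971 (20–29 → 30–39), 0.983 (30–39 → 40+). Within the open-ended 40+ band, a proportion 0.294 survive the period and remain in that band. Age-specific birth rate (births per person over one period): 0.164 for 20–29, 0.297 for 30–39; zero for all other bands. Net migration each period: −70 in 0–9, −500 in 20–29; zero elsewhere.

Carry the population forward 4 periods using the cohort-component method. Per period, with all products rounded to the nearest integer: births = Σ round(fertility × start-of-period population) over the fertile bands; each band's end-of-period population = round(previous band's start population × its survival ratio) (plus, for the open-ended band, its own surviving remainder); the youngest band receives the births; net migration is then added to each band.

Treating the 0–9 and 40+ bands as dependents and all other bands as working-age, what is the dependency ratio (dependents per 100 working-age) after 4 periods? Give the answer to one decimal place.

87.7

Period 1:
Births: 12700 × 0.164 = 2083, 11800 × 0.297 = 3505 → total 5588
10–19: 5200 × 0.97 = 5044
20–29: 5300 × 0.976 = 5173
30–39: 12700 × 0.971 = 12332
40+: 11800 × 0.983 + 7200 × 0.294 = 11599 + 2117 = 13716
Net migration: 0–9 − 70 → 5518; 20–29 − 500 → 4673
Population now: 0–9=5518, 10–19=5044, 20–29=4673, 30–39=12332, 40+=13716
Period 2:
Births: 4673 × 0.164 = 766, 12332 × 0.297 = 3663 → total 4429
10–19: 5518 × 0.97 = 5352
20–29: 5044 × 0.976 = 4923
30–39: 4673 × 0.971 = 4537
40+: 12332 × 0.983 + 13716 × 0.294 = 12122 + 4033 = 16155
Net migration: 0–9 − 70 → 4359; 20–29 − 500 → 4423
Population now: 0–9=4359, 10–19=5352, 20–29=4423, 30–39=4537, 40+=16155
Period 3:
Births: 4423 × 0.164 = 725, 4537 × 0.297 = 1347 → total 2072
10–19: 4359 × 0.97 = 4228
20–29: 5352 × 0.976 = 5224
30–39: 4423 × 0.971 = 4295
40+: 4537 × 0.983 + 16155 × 0.294 = 4460 + 4750 = 9210
Net migration: 0–9 − 70 → 2002; 20–29 − 500 → 4724
Population now: 0–9=2002, 10–19=4228, 20–29=4724, 30–39=4295, 40+=9210
Period 4:
Births: 4724 × 0.164 = 775, 4295 × 0.297 = 1276 → total 2051
10–19: 2002 × 0.97 = 1942
20–29: 4228 × 0.976 = 4127
30–39: 4724 × 0.971 = 4587
40+: 4295 × 0.983 + 9210 × 0.294 = 4222 + 2708 = 6930
Net migration: 0–9 − 70 → 1981; 20–29 − 500 → 3627
Population now: 0–9=1981, 10–19=1942, 20–29=3627, 30–39=4587, 40+=6930
Dependents (band 0–9 + band 40+) = 1981 + 6930 = 8911; working-age = 10156; ratio = 8911/10156 × 100 = 87.7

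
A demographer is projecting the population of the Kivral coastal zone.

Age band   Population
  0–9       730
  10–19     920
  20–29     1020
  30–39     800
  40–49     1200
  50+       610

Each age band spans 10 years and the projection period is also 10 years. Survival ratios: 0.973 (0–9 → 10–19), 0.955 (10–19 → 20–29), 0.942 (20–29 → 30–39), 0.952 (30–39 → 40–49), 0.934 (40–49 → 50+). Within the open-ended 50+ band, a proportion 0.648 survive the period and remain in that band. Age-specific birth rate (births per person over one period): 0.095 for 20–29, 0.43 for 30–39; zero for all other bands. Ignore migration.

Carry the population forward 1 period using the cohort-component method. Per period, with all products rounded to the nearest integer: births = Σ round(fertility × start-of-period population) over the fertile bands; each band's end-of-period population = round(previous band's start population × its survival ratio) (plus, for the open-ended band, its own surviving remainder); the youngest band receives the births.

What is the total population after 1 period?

5269

Let band 1 be 0–9 through band 6 = 50+.
After projecting period 1:
Births: 1020 * 0.095 = 97, 800 * 0.43 = 344 → 441
Band 2: 730 * 0.973 = 710
Band 3: 920 * 0.955 = 879
Band 4: 1020 * 0.942 = 961
Band 5: 800 * 0.952 = 762
Band 6: 1200 * 0.934 + 610 * 0.648 = 1121 + 395 = 1516
→ [441, 710, 879, 961, 762, 1516]
Total after period 1: 441 + 710 + 879 + 961 + 762 + 1516 = 5269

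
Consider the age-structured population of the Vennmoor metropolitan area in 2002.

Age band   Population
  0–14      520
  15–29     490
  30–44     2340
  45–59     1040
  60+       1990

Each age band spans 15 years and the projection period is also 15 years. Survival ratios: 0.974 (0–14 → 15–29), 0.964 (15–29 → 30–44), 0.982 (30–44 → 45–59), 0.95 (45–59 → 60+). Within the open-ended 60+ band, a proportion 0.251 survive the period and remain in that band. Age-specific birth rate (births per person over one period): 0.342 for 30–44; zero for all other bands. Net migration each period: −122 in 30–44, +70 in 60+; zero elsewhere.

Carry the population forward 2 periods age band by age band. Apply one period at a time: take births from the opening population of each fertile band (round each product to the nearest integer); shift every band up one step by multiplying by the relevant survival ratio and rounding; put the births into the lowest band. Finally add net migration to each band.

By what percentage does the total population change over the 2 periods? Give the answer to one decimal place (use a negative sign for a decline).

[period 1]
Births: 2340 × 0.342 = 800
15–29: 520 × 0.974 = 506
30–44: 490 × 0.964 = 472
45–59: 2340 × 0.982 = 2298
60+: 1040 × 0.95 + 1990 × 0.251 = 988 + 499 = 1487
Net migration: 30–44 − 122 → 350; 60+ + 70 → 1557
Population now: 0–14=800, 15–29=506, 30–44=350, 45–59=2298, 60+=1557
[period 2]
Births: 350 × 0.342 = 120
15–29: 800 × 0.974 = 779
30–44: 506 × 0.964 = 488
45–59: 350 × 0.982 = 344
60+: 2298 × 0.95 + 1557 × 0.251 = 2183 + 391 = 2574
Net migration: 30–44 − 122 → 366; 60+ + 70 → 2644
Population now: 0–14=120, 15–29=779, 30–44=366, 45–59=344, 60+=2644
Total: 6380 → 4253; change = -2127; percentage change = -33.3%

-33.3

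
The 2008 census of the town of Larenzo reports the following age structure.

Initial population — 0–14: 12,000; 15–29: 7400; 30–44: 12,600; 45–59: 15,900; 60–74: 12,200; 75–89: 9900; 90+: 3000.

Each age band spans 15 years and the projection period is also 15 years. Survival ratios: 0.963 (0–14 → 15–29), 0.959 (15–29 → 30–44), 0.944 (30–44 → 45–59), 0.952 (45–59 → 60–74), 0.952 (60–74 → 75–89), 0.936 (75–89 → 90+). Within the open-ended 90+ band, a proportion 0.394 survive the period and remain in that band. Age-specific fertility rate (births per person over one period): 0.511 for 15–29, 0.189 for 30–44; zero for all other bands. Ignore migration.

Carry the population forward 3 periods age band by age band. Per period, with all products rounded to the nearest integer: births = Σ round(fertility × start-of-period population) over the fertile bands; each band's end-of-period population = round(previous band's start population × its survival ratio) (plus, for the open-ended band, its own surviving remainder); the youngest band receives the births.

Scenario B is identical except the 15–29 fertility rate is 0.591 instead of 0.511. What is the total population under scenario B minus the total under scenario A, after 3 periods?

2249

Call the groups 1 to 7, youngest first.
— Period 1 —
Births: 7400 × 0.511 = 3781, 12600 × 0.189 = 2381 → 6162
Group 2: 12000 × 0.963 = 11556
Group 3: 7400 × 0.959 = 7097
Group 4: 12600 × 0.944 = 11894
Group 5: 15900 × 0.952 = 15137
Group 6: 12200 × 0.952 = 11614
Group 7: 9900 × 0.936 + 3000 × 0.394 = 9266 + 1182 = 10448
Giving 6162 / 11556 / 7097 / 11894 / 15137 / 11614 / 10448.
— Period 2 —
Births: 11556 × 0.511 = 5905, 7097 × 0.189 = 1341 → 7246
Group 2: 6162 × 0.963 = 5934
Group 3: 11556 × 0.959 = 11082
Group 4: 7097 × 0.944 = 6700
Group 5: 11894 × 0.952 = 11323
Group 6: 15137 × 0.952 = 14410
Group 7: 11614 × 0.936 + 10448 × 0.394 = 10871 + 4117 = 14988
Giving 7246 / 5934 / 11082 / 6700 / 11323 / 14410 / 14988.
— Period 3 —
Births: 5934 × 0.511 = 3032, 11082 × 0.189 = 2094 → 5126
Group 2: 7246 × 0.963 = 6978
Group 3: 5934 × 0.959 = 5691
Group 4: 11082 × 0.944 = 10461
Group 5: 6700 × 0.952 = 6378
Group 6: 11323 × 0.952 = 10779
Group 7: 14410 × 0.936 + 14988 × 0.394 = 13488 + 5905 = 19393
Giving 5126 / 6978 / 5691 / 10461 / 6378 / 10779 / 19393.
Scenario A total after 3 periods: 64806
Scenario B projection —
— Period 1 —
Births: 7400 × 0.591 = 4373, 12600 × 0.189 = 2381 → 6754
Group 2: 12000 × 0.963 = 11556
Group 3: 7400 × 0.959 = 7097
Group 4: 12600 × 0.944 = 11894
Group 5: 15900 × 0.952 = 15137
Group 6: 12200 × 0.952 = 11614
Group 7: 9900 × 0.936 + 3000 × 0.394 = 9266 + 1182 = 10448
Giving 6754 / 11556 / 7097 / 11894 / 15137 / 11614 / 10448.
— Period 2 —
Births: 11556 × 0.591 = 6830, 7097 × 0.189 = 1341 → 8171
Group 2: 6754 × 0.963 = 6504
Group 3: 11556 × 0.959 = 11082
Group 4: 7097 × 0.944 = 6700
Group 5: 11894 × 0.952 = 11323
Group 6: 15137 × 0.952 = 14410
Group 7: 11614 × 0.936 + 10448 × 0.394 = 10871 + 4117 = 14988
Giving 8171 / 6504 / 11082 / 6700 / 11323 / 14410 / 14988.
— Period 3 —
Births: 6504 × 0.591 = 3844, 11082 × 0.189 = 2094 → 5938
Group 2: 8171 × 0.963 = 7869
Group 3: 6504 × 0.959 = 6237
Group 4: 11082 × 0.944 = 10461
Group 5: 6700 × 0.952 = 6378
Group 6: 11323 × 0.952 = 10779
Group 7: 14410 × 0.936 + 14988 × 0.394 = 13488 + 5905 = 19393
Giving 5938 / 7869 / 6237 / 10461 / 6378 / 10779 / 19393.
Scenario B total after 3 periods: 67055
Difference B − A = 67055 − 64806 = 2249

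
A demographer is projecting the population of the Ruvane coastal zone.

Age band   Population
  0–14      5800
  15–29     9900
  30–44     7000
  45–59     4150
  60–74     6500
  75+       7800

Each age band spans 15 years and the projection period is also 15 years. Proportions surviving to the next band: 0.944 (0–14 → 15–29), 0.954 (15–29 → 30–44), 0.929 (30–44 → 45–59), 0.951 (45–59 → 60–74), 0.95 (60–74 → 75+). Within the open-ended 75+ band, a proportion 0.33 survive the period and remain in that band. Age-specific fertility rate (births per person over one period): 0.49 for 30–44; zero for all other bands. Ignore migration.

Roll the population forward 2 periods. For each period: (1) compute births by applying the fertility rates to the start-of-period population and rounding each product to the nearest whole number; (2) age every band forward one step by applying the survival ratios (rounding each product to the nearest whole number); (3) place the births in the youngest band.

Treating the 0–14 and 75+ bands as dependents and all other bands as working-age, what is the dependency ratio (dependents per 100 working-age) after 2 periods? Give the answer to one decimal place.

Call the bands 1 to 6, youngest first.
After projecting period 1:
Births: 7000 × 0.49 = 3430
Band 2: 5800 × 0.944 = 5475
Band 3: 9900 × 0.954 = 9445
Band 4: 7000 × 0.929 = 6503
Band 5: 4150 × 0.951 = 3947
Band 6: 6500 × 0.95 + 7800 × 0.33 = 6175 + 2574 = 8749
Population now: 0–14=3430, 15–29=5475, 30–44=9445, 45–59=6503, 60–74=3947, 75+=8749
After projecting period 2:
Births: 9445 × 0.49 = 4628
Band 2: 3430 × 0.944 = 3238
Band 3: 5475 × 0.954 = 5223
Band 4: 9445 × 0.929 = 8774
Band 5: 6503 × 0.951 = 6184
Band 6: 3947 × 0.95 + 8749 × 0.33 = 3750 + 2887 = 6637
Population now: 0–14=4628, 15–29=3238, 30–44=5223, 45–59=8774, 60–74=6184, 75+=6637
Dependents (band 0–14 + band 75+) = 4628 + 6637 = 11265; working-age = 23419; ratio = 11265/23419 × 100 = 48.1

48.1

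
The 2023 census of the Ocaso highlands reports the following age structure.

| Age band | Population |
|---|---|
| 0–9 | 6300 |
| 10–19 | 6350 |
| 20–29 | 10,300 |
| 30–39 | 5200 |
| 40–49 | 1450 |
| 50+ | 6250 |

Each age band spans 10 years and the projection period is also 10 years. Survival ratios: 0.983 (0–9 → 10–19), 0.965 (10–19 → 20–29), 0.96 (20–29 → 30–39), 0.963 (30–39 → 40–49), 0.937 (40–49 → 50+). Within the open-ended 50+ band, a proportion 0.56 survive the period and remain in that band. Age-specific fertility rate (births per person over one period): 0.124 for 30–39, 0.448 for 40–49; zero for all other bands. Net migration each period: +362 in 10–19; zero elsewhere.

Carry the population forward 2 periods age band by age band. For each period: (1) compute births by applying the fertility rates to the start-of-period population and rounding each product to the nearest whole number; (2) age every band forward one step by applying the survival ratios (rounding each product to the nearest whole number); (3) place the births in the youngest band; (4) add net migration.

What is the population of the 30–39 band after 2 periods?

Period 1.
Births: 5200 × 0.124 = 645  |  1450 × 0.448 = 650 ⇒ total 1295
10–19: 6300 × 0.983 = 6193
20–29: 6350 × 0.965 = 6128
30–39: 10300 × 0.96 = 9888
40–49: 5200 × 0.963 = 5008
50+: 1450 × 0.937 + 6250 × 0.56 = 1359 + 3500 = 4859
Net migration: 10–19 + 362 → 6555
→ [1295, 6555, 6128, 9888, 5008, 4859]
Period 2.
Births: 9888 × 0.124 = 1226  |  5008 × 0.448 = 2244 ⇒ total 3470
10–19: 1295 × 0.983 = 1273
20–29: 6555 × 0.965 = 6326
30–39: 6128 × 0.96 = 5883
40–49: 9888 × 0.963 = 9522
50+: 5008 × 0.937 + 4859 × 0.56 = 4692 + 2721 = 7413
Net migration: 10–19 + 362 → 1635
→ [3470, 1635, 6326, 5883, 9522, 7413]

5883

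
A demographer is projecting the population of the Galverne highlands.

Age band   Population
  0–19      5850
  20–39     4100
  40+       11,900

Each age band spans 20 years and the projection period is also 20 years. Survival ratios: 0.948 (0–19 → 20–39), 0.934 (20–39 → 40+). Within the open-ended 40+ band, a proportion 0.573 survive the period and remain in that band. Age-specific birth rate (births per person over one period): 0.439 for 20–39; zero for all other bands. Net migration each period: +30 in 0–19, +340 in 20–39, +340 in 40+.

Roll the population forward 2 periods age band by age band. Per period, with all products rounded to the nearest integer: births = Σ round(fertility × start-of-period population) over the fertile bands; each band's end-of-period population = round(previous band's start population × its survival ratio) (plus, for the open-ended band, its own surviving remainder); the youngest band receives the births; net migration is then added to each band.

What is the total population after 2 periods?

Numbering the bands 1..3 from youngest to oldest:
— Period 1 —
Births: 4100 × 0.439 = 1800
Band 2: 5850 × 0.948 = 5546
Band 3: 4100 × 0.934 + 11900 × 0.573 = 3829 + 6819 = 10648
Net migration: Band 1 + 30 → 1830; Band 2 + 340 → 5886; Band 3 + 340 → 10988
Giving 1830 / 5886 / 10988.
— Period 2 —
Births: 5886 × 0.439 = 2584
Band 2: 1830 × 0.948 = 1735
Band 3: 5886 × 0.934 + 10988 × 0.573 = 5498 + 6296 = 11794
Net migration: Band 1 + 30 → 2614; Band 2 + 340 → 2075; Band 3 + 340 → 12134
Giving 2614 / 2075 / 12134.
Total after period 2: 2614 + 2075 + 12134 = 16823

16823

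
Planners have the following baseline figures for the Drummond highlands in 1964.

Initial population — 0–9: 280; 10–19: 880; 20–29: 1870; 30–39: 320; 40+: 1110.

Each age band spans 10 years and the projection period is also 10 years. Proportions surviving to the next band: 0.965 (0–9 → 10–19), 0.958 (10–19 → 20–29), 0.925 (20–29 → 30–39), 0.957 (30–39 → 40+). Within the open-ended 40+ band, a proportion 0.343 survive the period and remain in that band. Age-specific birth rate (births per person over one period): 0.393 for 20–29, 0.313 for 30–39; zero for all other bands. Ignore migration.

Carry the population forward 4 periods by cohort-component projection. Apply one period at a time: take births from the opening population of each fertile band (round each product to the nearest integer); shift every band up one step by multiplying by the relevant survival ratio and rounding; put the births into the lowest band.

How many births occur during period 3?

Call the bands 1 to 5, youngest first.
[period 1]
Births: 1870 * 0.393 = 735 ; 320 * 0.313 = 100 — total 835
Band 2: 280 * 0.965 = 270
Band 3: 880 * 0.958 = 843
Band 4: 1870 * 0.925 = 1730
Band 5: 320 * 0.957 + 1110 * 0.343 = 306 + 381 = 687
→ [835, 270, 843, 1730, 687]
[period 2]
Births: 843 * 0.393 = 331 ; 1730 * 0.313 = 541 — total 872
Band 2: 835 * 0.965 = 806
Band 3: 270 * 0.958 = 259
Band 4: 843 * 0.925 = 780
Band 5: 1730 * 0.957 + 687 * 0.343 = 1656 + 236 = 1892
→ [872, 806, 259, 780, 1892]
[period 3]
Births: 259 * 0.393 = 102 ; 780 * 0.313 = 244 — total 346
Band 2: 872 * 0.965 = 841
Band 3: 806 * 0.958 = 772
Band 4: 259 * 0.925 = 240
Band 5: 780 * 0.957 + 1892 * 0.343 = 746 + 649 = 1395
→ [346, 841, 772, 240, 1395]

346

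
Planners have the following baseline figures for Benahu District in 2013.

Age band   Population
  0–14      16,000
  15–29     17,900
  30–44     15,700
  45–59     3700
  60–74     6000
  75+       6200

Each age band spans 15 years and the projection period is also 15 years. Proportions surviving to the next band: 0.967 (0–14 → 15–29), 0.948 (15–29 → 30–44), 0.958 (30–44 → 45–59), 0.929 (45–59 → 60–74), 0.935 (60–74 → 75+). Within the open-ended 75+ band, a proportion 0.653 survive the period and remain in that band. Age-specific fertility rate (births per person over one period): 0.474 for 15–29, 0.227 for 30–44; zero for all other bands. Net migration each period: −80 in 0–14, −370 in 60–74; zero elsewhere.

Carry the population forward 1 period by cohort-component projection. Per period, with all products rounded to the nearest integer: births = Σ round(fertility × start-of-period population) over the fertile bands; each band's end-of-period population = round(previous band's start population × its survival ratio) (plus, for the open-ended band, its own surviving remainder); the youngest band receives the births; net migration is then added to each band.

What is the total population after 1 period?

— Period 1 —
Births: 17900 × 0.474 = 8485 ; 15700 × 0.227 = 3564 → total 12049
15–29: 16000 × 0.967 = 15472
30–44: 17900 × 0.948 = 16969
45–59: 15700 × 0.958 = 15041
60–74: 3700 × 0.929 = 3437
75+: 6000 × 0.935 + 6200 × 0.653 = 5610 + 4049 = 9659
Net migration: 0–14 − 80 → 11969; 60–74 − 370 → 3067
Population now: 0–14=11969, 15–29=15472, 30–44=16969, 45–59=15041, 60–74=3067, 75+=9659
Total after period 1: 11969 + 15472 + 16969 + 15041 + 3067 + 9659 = 72177

72177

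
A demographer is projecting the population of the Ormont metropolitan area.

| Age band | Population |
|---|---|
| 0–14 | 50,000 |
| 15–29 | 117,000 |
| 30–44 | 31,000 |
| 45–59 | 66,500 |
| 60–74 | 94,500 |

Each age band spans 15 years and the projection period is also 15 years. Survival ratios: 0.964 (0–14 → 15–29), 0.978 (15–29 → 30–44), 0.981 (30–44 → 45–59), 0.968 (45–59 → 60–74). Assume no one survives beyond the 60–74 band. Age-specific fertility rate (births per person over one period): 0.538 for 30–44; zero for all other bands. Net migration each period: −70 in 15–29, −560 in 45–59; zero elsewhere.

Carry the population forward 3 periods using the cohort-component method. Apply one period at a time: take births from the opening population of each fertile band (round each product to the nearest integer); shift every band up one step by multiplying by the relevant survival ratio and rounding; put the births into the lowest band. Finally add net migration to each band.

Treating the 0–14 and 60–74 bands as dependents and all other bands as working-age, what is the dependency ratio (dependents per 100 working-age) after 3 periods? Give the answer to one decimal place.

110.7

(Groups numbered youngest = 1 to oldest = 5.)
Period 1:
Births: 31000 × 0.538 = 16678
Group 2: 50000 × 0.964 = 48200
Group 3: 117000 × 0.978 = 114426
Group 4: 31000 × 0.981 = 30411
Group 5: 66500 × 0.968 = 64372
Net migration: Group 2 − 70 → 48130; Group 4 − 560 → 29851
End of period: [16678, 48130, 114426, 29851, 64372]
Period 2:
Births: 114426 × 0.538 = 61561
Group 2: 16678 × 0.964 = 16078
Group 3: 48130 × 0.978 = 47071
Group 4: 114426 × 0.981 = 112252
Group 5: 29851 × 0.968 = 28896
Net migration: Group 2 − 70 → 16008; Group 4 − 560 → 111692
End of period: [61561, 16008, 47071, 111692, 28896]
Period 3:
Births: 47071 × 0.538 = 25324
Group 2: 61561 × 0.964 = 59345
Group 3: 16008 × 0.978 = 15656
Group 4: 47071 × 0.981 = 46177
Group 5: 111692 × 0.968 = 108118
Net migration: Group 2 − 70 → 59275; Group 4 − 560 → 45617
End of period: [25324, 59275, 15656, 45617, 108118]
Dependents (band 0–14 + band 60–74) = 25324 + 108118 = 133442; working-age = 120548; ratio = 133442/120548 × 100 = 110.7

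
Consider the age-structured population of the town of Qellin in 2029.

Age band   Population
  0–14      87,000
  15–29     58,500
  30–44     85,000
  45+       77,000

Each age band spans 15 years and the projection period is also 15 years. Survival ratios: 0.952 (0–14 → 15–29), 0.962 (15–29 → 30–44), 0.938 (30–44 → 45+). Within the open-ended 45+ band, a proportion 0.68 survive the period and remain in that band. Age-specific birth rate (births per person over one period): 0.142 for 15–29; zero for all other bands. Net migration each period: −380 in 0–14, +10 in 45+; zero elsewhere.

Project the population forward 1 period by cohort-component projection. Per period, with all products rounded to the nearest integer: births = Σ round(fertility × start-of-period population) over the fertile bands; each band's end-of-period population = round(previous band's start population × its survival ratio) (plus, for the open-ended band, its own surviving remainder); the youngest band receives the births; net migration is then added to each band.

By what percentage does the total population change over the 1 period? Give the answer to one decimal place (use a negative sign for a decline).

Call the bands 1 to 4, youngest first.
Period 1.
Births: 58500 × 0.142 = 8307
Band 2: 87000 × 0.952 = 82824
Band 3: 58500 × 0.962 = 56277
Band 4: 85000 × 0.938 + 77000 × 0.68 = 79730 + 52360 = 132090
Net migration: Band 1 − 380 → 7927; Band 4 + 10 → 132100
Giving 7927 / 82824 / 56277 / 132100.
Total: 307500 → 279128; change = -28372; percentage change = -9.2%

-9.2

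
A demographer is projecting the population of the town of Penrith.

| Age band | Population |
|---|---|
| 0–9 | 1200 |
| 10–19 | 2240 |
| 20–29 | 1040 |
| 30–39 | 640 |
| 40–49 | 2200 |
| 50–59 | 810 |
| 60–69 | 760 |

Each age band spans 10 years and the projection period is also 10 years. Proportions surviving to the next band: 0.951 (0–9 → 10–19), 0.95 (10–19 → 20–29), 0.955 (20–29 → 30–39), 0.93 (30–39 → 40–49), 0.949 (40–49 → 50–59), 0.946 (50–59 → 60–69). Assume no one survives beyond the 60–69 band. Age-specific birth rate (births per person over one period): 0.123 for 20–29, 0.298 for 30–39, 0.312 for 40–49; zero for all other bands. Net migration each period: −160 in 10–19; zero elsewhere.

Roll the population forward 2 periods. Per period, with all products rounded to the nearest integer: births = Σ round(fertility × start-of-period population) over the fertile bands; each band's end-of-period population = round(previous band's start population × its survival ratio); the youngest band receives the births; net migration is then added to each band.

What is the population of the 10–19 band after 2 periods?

796

(Groups numbered youngest = 1 to oldest = 7.)
— Period 1 —
Births: 1040 × 0.123 = 128 ; 640 × 0.298 = 191 ; 2200 × 0.312 = 686 → 1005
Group 2: 1200 × 0.951 = 1141
Group 3: 2240 × 0.95 = 2128
Group 4: 1040 × 0.955 = 993
Group 5: 640 × 0.93 = 595
Group 6: 2200 × 0.949 = 2088
Group 7: 810 × 0.946 = 766
Net migration: Group 2 − 160 → 981
Giving 1005 / 981 / 2128 / 993 / 595 / 2088 / 766.
— Period 2 —
Births: 2128 × 0.123 = 262 ; 993 × 0.298 = 296 ; 595 × 0.312 = 186 → 744
Group 2: 1005 × 0.951 = 956
Group 3: 981 × 0.95 = 932
Group 4: 2128 × 0.955 = 2032
Group 5: 993 × 0.93 = 923
Group 6: 595 × 0.949 = 565
Group 7: 2088 × 0.946 = 1975
Net migration: Group 2 − 160 → 796
Giving 744 / 796 / 932 / 2032 / 923 / 565 / 1975.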